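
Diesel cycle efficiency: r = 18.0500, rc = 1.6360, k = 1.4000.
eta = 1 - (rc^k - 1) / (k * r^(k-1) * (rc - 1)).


r^(k-1) = 3.1812
rc^k = 1.9920
eta = 0.6498 = 64.9772%

64.9772%


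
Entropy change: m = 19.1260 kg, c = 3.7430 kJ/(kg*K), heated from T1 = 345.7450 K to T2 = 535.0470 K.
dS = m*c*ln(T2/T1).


T2/T1 = 1.5475
ln(T2/T1) = 0.4367
dS = 19.1260 * 3.7430 * 0.4367 = 31.2594 kJ/K

31.2594 kJ/K


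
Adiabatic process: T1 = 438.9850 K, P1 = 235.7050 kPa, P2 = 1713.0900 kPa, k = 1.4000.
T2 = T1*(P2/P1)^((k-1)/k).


(k-1)/k = 0.2857
(P2/P1)^exp = 1.7625
T2 = 438.9850 * 1.7625 = 773.6904 K

773.6904 K


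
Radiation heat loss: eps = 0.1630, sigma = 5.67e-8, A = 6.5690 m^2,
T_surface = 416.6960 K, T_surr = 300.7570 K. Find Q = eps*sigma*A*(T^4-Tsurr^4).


T^4 = 3.0149e+10
Tsurr^4 = 8.1821e+09
Q = 0.1630 * 5.67e-8 * 6.5690 * 2.1967e+10 = 1333.6609 W

1333.6609 W


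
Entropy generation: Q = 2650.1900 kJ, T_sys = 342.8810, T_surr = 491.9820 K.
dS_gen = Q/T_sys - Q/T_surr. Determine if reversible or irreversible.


dS_sys = 2650.1900/342.8810 = 7.7292 kJ/K
dS_surr = -2650.1900/491.9820 = -5.3868 kJ/K
dS_gen = 7.7292 - 5.3868 = 2.3424 kJ/K (irreversible)

dS_gen = 2.3424 kJ/K, irreversible


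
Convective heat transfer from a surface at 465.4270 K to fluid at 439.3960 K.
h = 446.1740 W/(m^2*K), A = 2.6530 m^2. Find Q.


dT = 26.0310 K
Q = 446.1740 * 2.6530 * 26.0310 = 30812.8849 W

30812.8849 W


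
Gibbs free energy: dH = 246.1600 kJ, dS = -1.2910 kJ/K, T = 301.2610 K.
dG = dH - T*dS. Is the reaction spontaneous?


T*dS = 301.2610 * -1.2910 = -388.9280 kJ
dG = 246.1600 + 388.9280 = 635.0880 kJ (non-spontaneous)

dG = 635.0880 kJ, non-spontaneous


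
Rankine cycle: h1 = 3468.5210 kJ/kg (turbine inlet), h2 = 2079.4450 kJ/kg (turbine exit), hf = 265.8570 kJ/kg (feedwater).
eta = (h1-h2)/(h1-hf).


W = 1389.0760 kJ/kg
Q_in = 3202.6640 kJ/kg
eta = 0.4337 = 43.3725%

eta = 43.3725%


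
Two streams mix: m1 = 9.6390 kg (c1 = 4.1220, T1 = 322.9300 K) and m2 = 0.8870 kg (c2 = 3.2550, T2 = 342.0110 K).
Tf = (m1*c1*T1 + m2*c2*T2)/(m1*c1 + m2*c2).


num = 13818.0902
den = 42.6191
Tf = 324.2226 K

324.2226 K


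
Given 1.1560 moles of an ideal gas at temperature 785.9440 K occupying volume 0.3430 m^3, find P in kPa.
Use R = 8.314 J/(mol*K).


P = nRT/V = 1.1560 * 8.314 * 785.9440 / 0.3430
= 7553.6952 / 0.3430 = 22022.4350 Pa = 22.0224 kPa

22.0224 kPa


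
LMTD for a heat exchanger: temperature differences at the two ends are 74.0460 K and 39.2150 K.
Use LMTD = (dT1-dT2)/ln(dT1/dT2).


dT1/dT2 = 1.8882
ln(dT1/dT2) = 0.6356
LMTD = 34.8310 / 0.6356 = 54.7978 K

54.7978 K


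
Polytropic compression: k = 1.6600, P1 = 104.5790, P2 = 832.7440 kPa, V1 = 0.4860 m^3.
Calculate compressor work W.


(k-1)/k = 0.3976
(P2/P1)^exp = 2.2817
W = 2.5152 * 104.5790 * 0.4860 * (2.2817 - 1) = 163.8423 kJ

163.8423 kJ


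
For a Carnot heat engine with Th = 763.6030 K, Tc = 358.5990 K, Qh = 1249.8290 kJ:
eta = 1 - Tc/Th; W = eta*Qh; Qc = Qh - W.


eta = 1 - 358.5990/763.6030 = 0.5304
W = 0.5304 * 1249.8290 = 662.8912 kJ
Qc = 1249.8290 - 662.8912 = 586.9378 kJ

eta = 53.0386%, W = 662.8912 kJ, Qc = 586.9378 kJ


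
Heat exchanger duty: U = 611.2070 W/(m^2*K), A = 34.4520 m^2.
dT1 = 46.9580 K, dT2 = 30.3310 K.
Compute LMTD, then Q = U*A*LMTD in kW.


LMTD = 38.0408 K
Q = 611.2070 * 34.4520 * 38.0408 = 801036.7627 W = 801.0368 kW

801.0368 kW


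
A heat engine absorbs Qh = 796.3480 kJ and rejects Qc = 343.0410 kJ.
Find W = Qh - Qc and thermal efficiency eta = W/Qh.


W = 796.3480 - 343.0410 = 453.3070 kJ
eta = 453.3070 / 796.3480 = 0.5692 = 56.9232%

W = 453.3070 kJ, eta = 56.9232%


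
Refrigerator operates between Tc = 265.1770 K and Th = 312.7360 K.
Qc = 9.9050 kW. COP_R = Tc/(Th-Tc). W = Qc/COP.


COP = 265.1770 / 47.5590 = 5.5757
W = 9.9050 / 5.5757 = 1.7764 kW

COP = 5.5757, W = 1.7764 kW


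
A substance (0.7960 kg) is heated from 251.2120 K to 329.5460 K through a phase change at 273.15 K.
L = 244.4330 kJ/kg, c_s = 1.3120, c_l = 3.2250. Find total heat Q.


Q1 (sensible, solid) = 0.7960 * 1.3120 * 21.9380 = 22.9110 kJ
Q2 (latent) = 0.7960 * 244.4330 = 194.5687 kJ
Q3 (sensible, liquid) = 0.7960 * 3.2250 * 56.3960 = 144.7742 kJ
Q_total = 362.2538 kJ

362.2538 kJ


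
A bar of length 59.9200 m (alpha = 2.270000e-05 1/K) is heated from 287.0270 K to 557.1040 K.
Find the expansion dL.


dT = 270.0770 K
dL = 2.270000e-05 * 59.9200 * 270.0770 = 0.367354 m
L_final = 60.287354 m

dL = 0.367354 m


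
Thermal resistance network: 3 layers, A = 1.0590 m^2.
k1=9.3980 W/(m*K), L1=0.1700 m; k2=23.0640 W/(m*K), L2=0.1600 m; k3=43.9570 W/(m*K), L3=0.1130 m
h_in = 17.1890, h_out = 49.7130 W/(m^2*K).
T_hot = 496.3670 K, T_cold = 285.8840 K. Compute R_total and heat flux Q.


R_conv_in = 1/(17.1890*1.0590) = 0.0549
R_1 = 0.1700/(9.3980*1.0590) = 0.0171
R_2 = 0.1600/(23.0640*1.0590) = 0.0066
R_3 = 0.1130/(43.9570*1.0590) = 0.0024
R_conv_out = 1/(49.7130*1.0590) = 0.0190
R_total = 0.1000 K/W
Q = 210.4830 / 0.1000 = 2105.0472 W

R_total = 0.1000 K/W, Q = 2105.0472 W


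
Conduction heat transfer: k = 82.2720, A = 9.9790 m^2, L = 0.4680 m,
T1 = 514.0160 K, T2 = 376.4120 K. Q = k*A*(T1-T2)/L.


dT = 137.6040 K
Q = 82.2720 * 9.9790 * 137.6040 / 0.4680 = 241392.7838 W

241392.7838 W


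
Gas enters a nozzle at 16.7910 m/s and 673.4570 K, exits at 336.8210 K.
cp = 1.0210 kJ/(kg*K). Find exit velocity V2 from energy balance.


dT = 336.6360 K
2*cp*1000*dT = 687410.7120
V1^2 = 281.9377
V2 = sqrt(687692.6497) = 829.2724 m/s

829.2724 m/s


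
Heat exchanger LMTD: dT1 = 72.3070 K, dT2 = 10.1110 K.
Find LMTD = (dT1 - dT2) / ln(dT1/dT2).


dT1/dT2 = 7.1513
ln(dT1/dT2) = 1.9673
LMTD = 62.1960 / 1.9673 = 31.6150 K

31.6150 K


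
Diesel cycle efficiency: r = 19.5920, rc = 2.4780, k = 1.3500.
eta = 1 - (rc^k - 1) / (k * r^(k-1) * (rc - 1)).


r^(k-1) = 2.8329
rc^k = 3.4044
eta = 0.5746 = 57.4631%

57.4631%


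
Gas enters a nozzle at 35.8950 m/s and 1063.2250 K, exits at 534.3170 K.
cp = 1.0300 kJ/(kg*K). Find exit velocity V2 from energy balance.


dT = 528.9080 K
2*cp*1000*dT = 1089550.4800
V1^2 = 1288.4510
V2 = sqrt(1090838.9310) = 1044.4323 m/s

1044.4323 m/s


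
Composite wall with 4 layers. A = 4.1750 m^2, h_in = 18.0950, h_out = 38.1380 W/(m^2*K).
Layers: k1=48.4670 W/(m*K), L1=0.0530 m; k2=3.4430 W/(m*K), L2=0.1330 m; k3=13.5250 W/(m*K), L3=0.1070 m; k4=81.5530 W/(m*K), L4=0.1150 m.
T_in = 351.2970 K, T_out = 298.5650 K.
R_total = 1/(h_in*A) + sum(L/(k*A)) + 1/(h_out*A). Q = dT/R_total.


R_conv_in = 1/(18.0950*4.1750) = 0.0132
R_1 = 0.0530/(48.4670*4.1750) = 0.0003
R_2 = 0.1330/(3.4430*4.1750) = 0.0093
R_3 = 0.1070/(13.5250*4.1750) = 0.0019
R_4 = 0.1150/(81.5530*4.1750) = 0.0003
R_conv_out = 1/(38.1380*4.1750) = 0.0063
R_total = 0.0313 K/W
Q = 52.7320 / 0.0313 = 1686.6518 W

R_total = 0.0313 K/W, Q = 1686.6518 W


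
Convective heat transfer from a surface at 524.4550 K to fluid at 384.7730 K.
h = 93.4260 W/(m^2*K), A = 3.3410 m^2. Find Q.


dT = 139.6820 K
Q = 93.4260 * 3.3410 * 139.6820 = 43599.8179 W

43599.8179 W


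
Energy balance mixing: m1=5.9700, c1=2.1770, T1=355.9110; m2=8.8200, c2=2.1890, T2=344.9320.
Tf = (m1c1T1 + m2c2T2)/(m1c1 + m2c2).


num = 11285.2602
den = 32.3037
Tf = 349.3492 K

349.3492 K


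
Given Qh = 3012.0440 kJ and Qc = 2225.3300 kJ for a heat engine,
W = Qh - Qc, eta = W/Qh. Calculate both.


W = 3012.0440 - 2225.3300 = 786.7140 kJ
eta = 786.7140 / 3012.0440 = 0.2612 = 26.1189%

W = 786.7140 kJ, eta = 26.1189%


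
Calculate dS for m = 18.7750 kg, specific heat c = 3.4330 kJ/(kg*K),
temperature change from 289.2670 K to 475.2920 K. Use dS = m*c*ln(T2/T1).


T2/T1 = 1.6431
ln(T2/T1) = 0.4966
dS = 18.7750 * 3.4330 * 0.4966 = 32.0068 kJ/K

32.0068 kJ/K


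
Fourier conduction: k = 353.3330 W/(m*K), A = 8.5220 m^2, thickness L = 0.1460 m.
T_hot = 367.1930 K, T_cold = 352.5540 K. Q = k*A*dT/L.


dT = 14.6390 K
Q = 353.3330 * 8.5220 * 14.6390 / 0.1460 = 301914.7186 W

301914.7186 W


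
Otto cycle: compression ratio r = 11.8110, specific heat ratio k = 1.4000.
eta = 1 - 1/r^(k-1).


r^(k-1) = 2.6848
eta = 1 - 1/2.6848 = 0.6275 = 62.7535%

62.7535%


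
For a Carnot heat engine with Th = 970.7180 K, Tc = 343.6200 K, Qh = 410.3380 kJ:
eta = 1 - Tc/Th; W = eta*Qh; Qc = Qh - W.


eta = 1 - 343.6200/970.7180 = 0.6460
W = 0.6460 * 410.3380 = 265.0843 kJ
Qc = 410.3380 - 265.0843 = 145.2537 kJ

eta = 64.6015%, W = 265.0843 kJ, Qc = 145.2537 kJ


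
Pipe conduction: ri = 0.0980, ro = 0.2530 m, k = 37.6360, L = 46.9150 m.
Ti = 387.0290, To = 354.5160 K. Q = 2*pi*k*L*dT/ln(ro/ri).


dT = 32.5130 K
ln(ro/ri) = 0.9484
Q = 2*pi*37.6360*46.9150*32.5130 / 0.9484 = 380321.1423 W

380321.1423 W


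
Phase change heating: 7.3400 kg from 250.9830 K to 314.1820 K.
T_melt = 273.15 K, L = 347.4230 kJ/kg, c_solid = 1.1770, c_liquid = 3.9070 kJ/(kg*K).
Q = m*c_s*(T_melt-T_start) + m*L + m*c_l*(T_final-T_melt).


Q1 (sensible, solid) = 7.3400 * 1.1770 * 22.1670 = 191.5047 kJ
Q2 (latent) = 7.3400 * 347.4230 = 2550.0848 kJ
Q3 (sensible, liquid) = 7.3400 * 3.9070 * 41.0320 = 1176.6903 kJ
Q_total = 3918.2798 kJ

3918.2798 kJ


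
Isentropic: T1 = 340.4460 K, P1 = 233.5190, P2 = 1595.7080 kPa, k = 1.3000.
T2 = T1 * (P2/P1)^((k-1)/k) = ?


(k-1)/k = 0.2308
(P2/P1)^exp = 1.5581
T2 = 340.4460 * 1.5581 = 530.4634 K

530.4634 K


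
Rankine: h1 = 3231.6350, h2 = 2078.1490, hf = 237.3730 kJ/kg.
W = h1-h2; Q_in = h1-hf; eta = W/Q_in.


W = 1153.4860 kJ/kg
Q_in = 2994.2620 kJ/kg
eta = 0.3852 = 38.5232%

eta = 38.5232%


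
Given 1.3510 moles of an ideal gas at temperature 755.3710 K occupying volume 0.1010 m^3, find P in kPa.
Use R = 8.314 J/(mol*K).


P = nRT/V = 1.3510 * 8.314 * 755.3710 / 0.1010
= 8484.4887 / 0.1010 = 84004.8388 Pa = 84.0048 kPa

84.0048 kPa


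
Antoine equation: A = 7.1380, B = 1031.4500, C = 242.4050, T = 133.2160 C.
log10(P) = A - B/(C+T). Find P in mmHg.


C+T = 375.6210
B/(C+T) = 2.7460
log10(P) = 7.1380 - 2.7460 = 4.3920
P = 10^4.3920 = 24661.1894 mmHg

24661.1894 mmHg


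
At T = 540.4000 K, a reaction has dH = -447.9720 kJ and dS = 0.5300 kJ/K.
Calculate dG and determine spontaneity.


T*dS = 540.4000 * 0.5300 = 286.4120 kJ
dG = -447.9720 - 286.4120 = -734.3840 kJ (spontaneous)

dG = -734.3840 kJ, spontaneous


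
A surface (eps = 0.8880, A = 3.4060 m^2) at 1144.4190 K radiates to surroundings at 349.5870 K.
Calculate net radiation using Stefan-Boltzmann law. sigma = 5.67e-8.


T^4 = 1.7153e+12
Tsurr^4 = 1.4936e+10
Q = 0.8880 * 5.67e-8 * 3.4060 * 1.7004e+12 = 291596.8563 W

291596.8563 W


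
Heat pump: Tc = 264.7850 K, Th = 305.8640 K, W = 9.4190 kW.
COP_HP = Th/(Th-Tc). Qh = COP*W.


COP = 305.8640 / 41.0790 = 7.4458
Qh = 7.4458 * 9.4190 = 70.1315 kW

COP = 7.4458, Qh = 70.1315 kW


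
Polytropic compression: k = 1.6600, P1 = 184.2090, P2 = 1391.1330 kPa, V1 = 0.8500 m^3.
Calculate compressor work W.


(k-1)/k = 0.3976
(P2/P1)^exp = 2.2341
W = 2.5152 * 184.2090 * 0.8500 * (2.2341 - 1) = 486.0185 kJ

486.0185 kJ


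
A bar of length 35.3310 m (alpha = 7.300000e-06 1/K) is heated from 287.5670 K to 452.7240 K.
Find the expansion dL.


dT = 165.1570 K
dL = 7.300000e-06 * 35.3310 * 165.1570 = 0.042597 m
L_final = 35.373597 m

dL = 0.042597 m


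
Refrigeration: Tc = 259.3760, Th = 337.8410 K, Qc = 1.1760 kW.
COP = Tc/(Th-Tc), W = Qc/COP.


COP = 259.3760 / 78.4650 = 3.3056
W = 1.1760 / 3.3056 = 0.3558 kW

COP = 3.3056, W = 0.3558 kW


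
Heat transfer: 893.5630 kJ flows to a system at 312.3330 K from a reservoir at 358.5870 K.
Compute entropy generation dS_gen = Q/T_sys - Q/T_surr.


dS_sys = 893.5630/312.3330 = 2.8609 kJ/K
dS_surr = -893.5630/358.5870 = -2.4919 kJ/K
dS_gen = 2.8609 - 2.4919 = 0.3690 kJ/K (irreversible)

dS_gen = 0.3690 kJ/K, irreversible


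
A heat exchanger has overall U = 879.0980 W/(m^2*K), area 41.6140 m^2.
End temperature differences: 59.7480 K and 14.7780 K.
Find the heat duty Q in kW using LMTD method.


LMTD = 32.1905 K
Q = 879.0980 * 41.6140 * 32.1905 = 1177618.0119 W = 1177.6180 kW

1177.6180 kW


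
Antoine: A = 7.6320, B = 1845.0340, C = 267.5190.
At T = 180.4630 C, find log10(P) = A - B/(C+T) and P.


C+T = 447.9820
B/(C+T) = 4.1185
log10(P) = 7.6320 - 4.1185 = 3.5135
P = 10^3.5135 = 3261.7830 mmHg

3261.7830 mmHg


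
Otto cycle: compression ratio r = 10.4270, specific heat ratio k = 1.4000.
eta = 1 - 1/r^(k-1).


r^(k-1) = 2.5543
eta = 1 - 1/2.5543 = 0.6085 = 60.8496%

60.8496%


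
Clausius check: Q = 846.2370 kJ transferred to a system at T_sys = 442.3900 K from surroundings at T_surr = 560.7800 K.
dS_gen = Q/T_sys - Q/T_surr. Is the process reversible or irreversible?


dS_sys = 846.2370/442.3900 = 1.9129 kJ/K
dS_surr = -846.2370/560.7800 = -1.5090 kJ/K
dS_gen = 1.9129 - 1.5090 = 0.4038 kJ/K (irreversible)

dS_gen = 0.4038 kJ/K, irreversible


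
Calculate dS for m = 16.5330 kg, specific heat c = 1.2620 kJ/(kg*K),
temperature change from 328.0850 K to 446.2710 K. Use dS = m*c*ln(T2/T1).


T2/T1 = 1.3602
ln(T2/T1) = 0.3077
dS = 16.5330 * 1.2620 * 0.3077 = 6.4191 kJ/K

6.4191 kJ/K


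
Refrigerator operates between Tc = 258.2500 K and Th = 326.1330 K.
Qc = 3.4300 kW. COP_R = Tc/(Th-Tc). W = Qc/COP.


COP = 258.2500 / 67.8830 = 3.8043
W = 3.4300 / 3.8043 = 0.9016 kW

COP = 3.8043, W = 0.9016 kW


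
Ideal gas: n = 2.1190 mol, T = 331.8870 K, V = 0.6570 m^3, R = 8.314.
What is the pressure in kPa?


P = nRT/V = 2.1190 * 8.314 * 331.8870 / 0.6570
= 5846.9747 / 0.6570 = 8899.5049 Pa = 8.8995 kPa

8.8995 kPa


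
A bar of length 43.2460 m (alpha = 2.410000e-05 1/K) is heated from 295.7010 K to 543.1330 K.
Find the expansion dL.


dT = 247.4320 K
dL = 2.410000e-05 * 43.2460 * 247.4320 = 0.257881 m
L_final = 43.503881 m

dL = 0.257881 m


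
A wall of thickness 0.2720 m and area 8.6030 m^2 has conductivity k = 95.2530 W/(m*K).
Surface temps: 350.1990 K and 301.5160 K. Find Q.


dT = 48.6830 K
Q = 95.2530 * 8.6030 * 48.6830 / 0.2720 = 146668.5554 W

146668.5554 W


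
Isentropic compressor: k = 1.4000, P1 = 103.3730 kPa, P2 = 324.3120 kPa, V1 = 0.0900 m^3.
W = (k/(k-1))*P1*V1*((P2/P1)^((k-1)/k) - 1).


(k-1)/k = 0.2857
(P2/P1)^exp = 1.3864
W = 3.5000 * 103.3730 * 0.0900 * (1.3864 - 1) = 12.5805 kJ

12.5805 kJ


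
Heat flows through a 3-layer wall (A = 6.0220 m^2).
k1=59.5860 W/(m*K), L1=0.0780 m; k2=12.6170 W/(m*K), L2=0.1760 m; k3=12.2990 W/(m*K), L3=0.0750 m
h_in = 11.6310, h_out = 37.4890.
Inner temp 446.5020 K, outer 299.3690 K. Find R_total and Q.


R_conv_in = 1/(11.6310*6.0220) = 0.0143
R_1 = 0.0780/(59.5860*6.0220) = 0.0002
R_2 = 0.1760/(12.6170*6.0220) = 0.0023
R_3 = 0.0750/(12.2990*6.0220) = 0.0010
R_conv_out = 1/(37.4890*6.0220) = 0.0044
R_total = 0.0223 K/W
Q = 147.1330 / 0.0223 = 6611.7991 W

R_total = 0.0223 K/W, Q = 6611.7991 W


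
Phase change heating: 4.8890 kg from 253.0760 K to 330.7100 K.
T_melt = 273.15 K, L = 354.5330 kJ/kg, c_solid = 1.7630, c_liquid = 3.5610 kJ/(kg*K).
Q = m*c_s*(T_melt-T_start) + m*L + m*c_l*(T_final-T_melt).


Q1 (sensible, solid) = 4.8890 * 1.7630 * 20.0740 = 173.0240 kJ
Q2 (latent) = 4.8890 * 354.5330 = 1733.3118 kJ
Q3 (sensible, liquid) = 4.8890 * 3.5610 * 57.5600 = 1002.1040 kJ
Q_total = 2908.4398 kJ

2908.4398 kJ


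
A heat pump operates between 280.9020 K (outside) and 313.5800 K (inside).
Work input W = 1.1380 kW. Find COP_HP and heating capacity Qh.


COP = 313.5800 / 32.6780 = 9.5961
Qh = 9.5961 * 1.1380 = 10.9203 kW

COP = 9.5961, Qh = 10.9203 kW


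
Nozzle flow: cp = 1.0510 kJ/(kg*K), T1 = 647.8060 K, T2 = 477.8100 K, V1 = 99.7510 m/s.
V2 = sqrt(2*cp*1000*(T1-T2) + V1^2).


dT = 169.9960 K
2*cp*1000*dT = 357331.5920
V1^2 = 9950.2620
V2 = sqrt(367281.8540) = 606.0378 m/s

606.0378 m/s


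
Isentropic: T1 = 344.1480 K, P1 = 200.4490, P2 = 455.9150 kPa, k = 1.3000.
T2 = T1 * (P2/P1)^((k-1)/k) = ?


(k-1)/k = 0.2308
(P2/P1)^exp = 1.2088
T2 = 344.1480 * 1.2088 = 416.0085 K

416.0085 K


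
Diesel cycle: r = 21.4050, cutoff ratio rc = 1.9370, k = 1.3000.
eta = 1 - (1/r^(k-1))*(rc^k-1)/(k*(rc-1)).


r^(k-1) = 2.5070
rc^k = 2.3619
eta = 0.5540 = 55.4015%

55.4015%


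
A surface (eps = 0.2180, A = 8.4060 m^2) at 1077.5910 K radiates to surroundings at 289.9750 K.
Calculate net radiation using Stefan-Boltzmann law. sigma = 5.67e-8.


T^4 = 1.3484e+12
Tsurr^4 = 7.0704e+09
Q = 0.2180 * 5.67e-8 * 8.4060 * 1.3413e+12 = 139367.5029 W

139367.5029 W


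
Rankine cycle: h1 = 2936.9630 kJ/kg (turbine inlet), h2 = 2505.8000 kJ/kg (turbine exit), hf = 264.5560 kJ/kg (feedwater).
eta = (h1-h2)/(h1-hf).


W = 431.1630 kJ/kg
Q_in = 2672.4070 kJ/kg
eta = 0.1613 = 16.1339%

eta = 16.1339%


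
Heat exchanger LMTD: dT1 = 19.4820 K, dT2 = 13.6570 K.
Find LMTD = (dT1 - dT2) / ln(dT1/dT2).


dT1/dT2 = 1.4265
ln(dT1/dT2) = 0.3552
LMTD = 5.8250 / 0.3552 = 16.3974 K

16.3974 K


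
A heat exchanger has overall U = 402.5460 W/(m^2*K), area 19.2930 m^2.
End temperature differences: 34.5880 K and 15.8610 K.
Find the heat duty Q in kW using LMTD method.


LMTD = 24.0200 K
Q = 402.5460 * 19.2930 * 24.0200 = 186546.6302 W = 186.5466 kW

186.5466 kW


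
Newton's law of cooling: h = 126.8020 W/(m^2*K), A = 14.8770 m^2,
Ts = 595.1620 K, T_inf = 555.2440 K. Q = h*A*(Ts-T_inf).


dT = 39.9180 K
Q = 126.8020 * 14.8770 * 39.9180 = 75302.6466 W

75302.6466 W


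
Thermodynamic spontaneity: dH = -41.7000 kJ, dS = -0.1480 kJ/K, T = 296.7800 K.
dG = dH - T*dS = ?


T*dS = 296.7800 * -0.1480 = -43.9234 kJ
dG = -41.7000 + 43.9234 = 2.2234 kJ (non-spontaneous)

dG = 2.2234 kJ, non-spontaneous


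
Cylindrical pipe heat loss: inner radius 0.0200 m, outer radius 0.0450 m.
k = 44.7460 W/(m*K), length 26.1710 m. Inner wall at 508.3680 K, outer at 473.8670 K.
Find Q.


dT = 34.5010 K
ln(ro/ri) = 0.8109
Q = 2*pi*44.7460*26.1710*34.5010 / 0.8109 = 313041.9961 W

313041.9961 W


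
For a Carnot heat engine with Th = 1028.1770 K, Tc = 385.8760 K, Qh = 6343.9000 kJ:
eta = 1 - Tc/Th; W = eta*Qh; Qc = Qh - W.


eta = 1 - 385.8760/1028.1770 = 0.6247
W = 0.6247 * 6343.9000 = 3963.0271 kJ
Qc = 6343.9000 - 3963.0271 = 2380.8729 kJ

eta = 62.4699%, W = 3963.0271 kJ, Qc = 2380.8729 kJ


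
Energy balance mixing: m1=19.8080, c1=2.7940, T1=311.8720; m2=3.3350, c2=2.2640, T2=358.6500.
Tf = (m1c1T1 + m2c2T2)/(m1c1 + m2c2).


num = 19968.0696
den = 62.8940
Tf = 317.4877 K

317.4877 K


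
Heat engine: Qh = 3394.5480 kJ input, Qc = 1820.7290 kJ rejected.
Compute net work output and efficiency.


W = 3394.5480 - 1820.7290 = 1573.8190 kJ
eta = 1573.8190 / 3394.5480 = 0.4636 = 46.3631%

W = 1573.8190 kJ, eta = 46.3631%


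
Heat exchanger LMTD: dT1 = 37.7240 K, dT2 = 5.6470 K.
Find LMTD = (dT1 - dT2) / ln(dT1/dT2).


dT1/dT2 = 6.6804
ln(dT1/dT2) = 1.8992
LMTD = 32.0770 / 1.8992 = 16.8900 K

16.8900 K


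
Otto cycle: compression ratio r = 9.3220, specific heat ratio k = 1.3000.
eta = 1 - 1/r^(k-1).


r^(k-1) = 1.9537
eta = 1 - 1/1.9537 = 0.4881 = 48.8145%

48.8145%


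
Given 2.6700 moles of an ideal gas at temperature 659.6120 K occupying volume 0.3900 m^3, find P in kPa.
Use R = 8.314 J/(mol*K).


P = nRT/V = 2.6700 * 8.314 * 659.6120 / 0.3900
= 14642.3178 / 0.3900 = 37544.4047 Pa = 37.5444 kPa

37.5444 kPa


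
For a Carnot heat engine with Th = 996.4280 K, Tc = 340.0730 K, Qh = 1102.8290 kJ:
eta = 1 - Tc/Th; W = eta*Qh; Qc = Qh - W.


eta = 1 - 340.0730/996.4280 = 0.6587
W = 0.6587 * 1102.8290 = 726.4422 kJ
Qc = 1102.8290 - 726.4422 = 376.3868 kJ

eta = 65.8708%, W = 726.4422 kJ, Qc = 376.3868 kJ


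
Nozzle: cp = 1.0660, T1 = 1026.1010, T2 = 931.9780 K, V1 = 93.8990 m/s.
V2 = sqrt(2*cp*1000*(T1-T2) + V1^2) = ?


dT = 94.1230 K
2*cp*1000*dT = 200670.2360
V1^2 = 8817.0222
V2 = sqrt(209487.2582) = 457.6978 m/s

457.6978 m/s


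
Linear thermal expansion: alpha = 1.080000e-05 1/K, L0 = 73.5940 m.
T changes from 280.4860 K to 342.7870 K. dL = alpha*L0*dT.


dT = 62.3010 K
dL = 1.080000e-05 * 73.5940 * 62.3010 = 0.049518 m
L_final = 73.643518 m

dL = 0.049518 m


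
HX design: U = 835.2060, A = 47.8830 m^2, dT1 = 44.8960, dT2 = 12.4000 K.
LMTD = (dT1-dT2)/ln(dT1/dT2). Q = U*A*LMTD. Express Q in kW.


LMTD = 25.2562 K
Q = 835.2060 * 47.8830 * 25.2562 = 1010051.8919 W = 1010.0519 kW

1010.0519 kW


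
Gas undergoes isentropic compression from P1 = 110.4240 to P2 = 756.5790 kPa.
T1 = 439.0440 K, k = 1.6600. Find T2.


(k-1)/k = 0.3976
(P2/P1)^exp = 2.1493
T2 = 439.0440 * 2.1493 = 943.6489 K

943.6489 K


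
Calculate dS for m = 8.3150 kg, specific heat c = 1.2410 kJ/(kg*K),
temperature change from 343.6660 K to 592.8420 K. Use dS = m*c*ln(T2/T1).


T2/T1 = 1.7251
ln(T2/T1) = 0.5453
dS = 8.3150 * 1.2410 * 0.5453 = 5.6265 kJ/K

5.6265 kJ/K


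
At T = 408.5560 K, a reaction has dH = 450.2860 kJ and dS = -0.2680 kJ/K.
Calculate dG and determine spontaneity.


T*dS = 408.5560 * -0.2680 = -109.4930 kJ
dG = 450.2860 + 109.4930 = 559.7790 kJ (non-spontaneous)

dG = 559.7790 kJ, non-spontaneous


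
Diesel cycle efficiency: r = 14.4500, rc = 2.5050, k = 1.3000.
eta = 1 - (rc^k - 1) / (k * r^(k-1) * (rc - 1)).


r^(k-1) = 2.2282
rc^k = 3.2995
eta = 0.4725 = 47.2532%

47.2532%


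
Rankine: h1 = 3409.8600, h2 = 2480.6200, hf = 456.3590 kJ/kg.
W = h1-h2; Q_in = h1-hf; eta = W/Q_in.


W = 929.2400 kJ/kg
Q_in = 2953.5010 kJ/kg
eta = 0.3146 = 31.4623%

eta = 31.4623%


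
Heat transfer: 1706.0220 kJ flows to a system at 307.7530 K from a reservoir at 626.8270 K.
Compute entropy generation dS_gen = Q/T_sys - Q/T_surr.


dS_sys = 1706.0220/307.7530 = 5.5435 kJ/K
dS_surr = -1706.0220/626.8270 = -2.7217 kJ/K
dS_gen = 5.5435 - 2.7217 = 2.8218 kJ/K (irreversible)

dS_gen = 2.8218 kJ/K, irreversible


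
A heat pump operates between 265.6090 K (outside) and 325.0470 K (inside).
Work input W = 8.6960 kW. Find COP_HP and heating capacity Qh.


COP = 325.0470 / 59.4380 = 5.4687
Qh = 5.4687 * 8.6960 = 47.5556 kW

COP = 5.4687, Qh = 47.5556 kW


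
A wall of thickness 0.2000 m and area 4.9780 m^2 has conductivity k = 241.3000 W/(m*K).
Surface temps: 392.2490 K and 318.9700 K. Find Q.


dT = 73.2790 K
Q = 241.3000 * 4.9780 * 73.2790 / 0.2000 = 440110.5230 W

440110.5230 W


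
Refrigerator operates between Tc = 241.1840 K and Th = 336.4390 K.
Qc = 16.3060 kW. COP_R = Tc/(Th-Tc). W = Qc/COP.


COP = 241.1840 / 95.2550 = 2.5320
W = 16.3060 / 2.5320 = 6.4400 kW

COP = 2.5320, W = 6.4400 kW


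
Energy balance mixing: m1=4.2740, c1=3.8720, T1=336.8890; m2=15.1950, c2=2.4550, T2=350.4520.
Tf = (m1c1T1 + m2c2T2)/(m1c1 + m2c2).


num = 18648.3168
den = 53.8527
Tf = 346.2841 K

346.2841 K


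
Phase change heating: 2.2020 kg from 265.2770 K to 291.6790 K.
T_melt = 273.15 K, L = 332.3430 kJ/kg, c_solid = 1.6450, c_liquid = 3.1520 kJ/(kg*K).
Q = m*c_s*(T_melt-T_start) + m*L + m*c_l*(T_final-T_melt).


Q1 (sensible, solid) = 2.2020 * 1.6450 * 7.8730 = 28.5183 kJ
Q2 (latent) = 2.2020 * 332.3430 = 731.8193 kJ
Q3 (sensible, liquid) = 2.2020 * 3.1520 * 18.5290 = 128.6043 kJ
Q_total = 888.9419 kJ

888.9419 kJ


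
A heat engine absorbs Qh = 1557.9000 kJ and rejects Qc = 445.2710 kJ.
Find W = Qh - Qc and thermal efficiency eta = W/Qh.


W = 1557.9000 - 445.2710 = 1112.6290 kJ
eta = 1112.6290 / 1557.9000 = 0.7142 = 71.4185%

W = 1112.6290 kJ, eta = 71.4185%


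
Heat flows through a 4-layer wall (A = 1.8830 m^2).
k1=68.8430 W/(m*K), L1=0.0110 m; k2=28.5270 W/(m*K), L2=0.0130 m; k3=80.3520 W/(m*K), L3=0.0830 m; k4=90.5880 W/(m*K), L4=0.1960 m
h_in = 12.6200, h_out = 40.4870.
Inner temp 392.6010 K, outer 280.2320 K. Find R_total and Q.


R_conv_in = 1/(12.6200*1.8830) = 0.0421
R_1 = 0.0110/(68.8430*1.8830) = 8.4856e-05
R_2 = 0.0130/(28.5270*1.8830) = 0.0002
R_3 = 0.0830/(80.3520*1.8830) = 0.0005
R_4 = 0.1960/(90.5880*1.8830) = 0.0011
R_conv_out = 1/(40.4870*1.8830) = 0.0131
R_total = 0.0572 K/W
Q = 112.3690 / 0.0572 = 1963.7076 W

R_total = 0.0572 K/W, Q = 1963.7076 W


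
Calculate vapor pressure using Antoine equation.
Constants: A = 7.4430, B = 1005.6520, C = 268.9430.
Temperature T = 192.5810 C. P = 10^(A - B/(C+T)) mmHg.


C+T = 461.5240
B/(C+T) = 2.1790
log10(P) = 7.4430 - 2.1790 = 5.2640
P = 10^5.2640 = 183661.8940 mmHg

183661.8940 mmHg


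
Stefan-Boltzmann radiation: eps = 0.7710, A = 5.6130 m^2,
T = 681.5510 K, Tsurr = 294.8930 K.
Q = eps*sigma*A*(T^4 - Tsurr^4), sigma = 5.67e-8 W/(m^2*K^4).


T^4 = 2.1577e+11
Tsurr^4 = 7.5624e+09
Q = 0.7710 * 5.67e-8 * 5.6130 * 2.0821e+11 = 51089.4920 W

51089.4920 W


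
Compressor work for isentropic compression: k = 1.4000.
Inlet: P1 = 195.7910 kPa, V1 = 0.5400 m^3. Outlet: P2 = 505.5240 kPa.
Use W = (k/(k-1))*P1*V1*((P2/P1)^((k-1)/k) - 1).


(k-1)/k = 0.2857
(P2/P1)^exp = 1.3113
W = 3.5000 * 195.7910 * 0.5400 * (1.3113 - 1) = 115.1924 kJ

115.1924 kJ


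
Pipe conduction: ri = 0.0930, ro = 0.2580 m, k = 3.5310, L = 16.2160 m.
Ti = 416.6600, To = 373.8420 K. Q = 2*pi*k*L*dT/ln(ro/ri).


dT = 42.8180 K
ln(ro/ri) = 1.0204
Q = 2*pi*3.5310*16.2160*42.8180 / 1.0204 = 15097.1245 W

15097.1245 W


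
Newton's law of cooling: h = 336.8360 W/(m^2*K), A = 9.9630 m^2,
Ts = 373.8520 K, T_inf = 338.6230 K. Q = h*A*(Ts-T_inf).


dT = 35.2290 K
Q = 336.8360 * 9.9630 * 35.2290 = 118224.8978 W

118224.8978 W


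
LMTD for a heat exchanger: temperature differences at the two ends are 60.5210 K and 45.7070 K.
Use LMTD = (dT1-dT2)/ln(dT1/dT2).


dT1/dT2 = 1.3241
ln(dT1/dT2) = 0.2807
LMTD = 14.8140 / 0.2807 = 52.7679 K

52.7679 K


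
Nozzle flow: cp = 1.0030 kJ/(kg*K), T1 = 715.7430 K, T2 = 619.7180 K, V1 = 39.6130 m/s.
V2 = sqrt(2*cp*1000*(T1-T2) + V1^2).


dT = 96.0250 K
2*cp*1000*dT = 192626.1500
V1^2 = 1569.1898
V2 = sqrt(194195.3398) = 440.6760 m/s

440.6760 m/s


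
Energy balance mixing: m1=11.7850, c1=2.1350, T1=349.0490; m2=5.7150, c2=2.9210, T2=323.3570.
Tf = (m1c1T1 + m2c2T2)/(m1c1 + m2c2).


num = 14180.3781
den = 41.8545
Tf = 338.8018 K

338.8018 K


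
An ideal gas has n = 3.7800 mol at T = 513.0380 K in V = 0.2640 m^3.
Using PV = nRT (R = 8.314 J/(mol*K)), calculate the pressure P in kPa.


P = nRT/V = 3.7800 * 8.314 * 513.0380 / 0.2640
= 16123.2042 / 0.2640 = 61072.7431 Pa = 61.0727 kPa

61.0727 kPa


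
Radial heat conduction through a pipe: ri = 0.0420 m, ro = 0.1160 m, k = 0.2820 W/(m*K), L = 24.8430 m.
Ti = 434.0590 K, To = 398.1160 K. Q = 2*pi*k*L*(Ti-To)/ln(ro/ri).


dT = 35.9430 K
ln(ro/ri) = 1.0159
Q = 2*pi*0.2820*24.8430*35.9430 / 1.0159 = 1557.3549 W

1557.3549 W


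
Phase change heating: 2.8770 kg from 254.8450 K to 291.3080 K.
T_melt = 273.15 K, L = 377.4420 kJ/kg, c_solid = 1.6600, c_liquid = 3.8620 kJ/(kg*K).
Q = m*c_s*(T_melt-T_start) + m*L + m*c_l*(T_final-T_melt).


Q1 (sensible, solid) = 2.8770 * 1.6600 * 18.3050 = 87.4214 kJ
Q2 (latent) = 2.8770 * 377.4420 = 1085.9006 kJ
Q3 (sensible, liquid) = 2.8770 * 3.8620 * 18.1580 = 201.7531 kJ
Q_total = 1375.0751 kJ

1375.0751 kJ


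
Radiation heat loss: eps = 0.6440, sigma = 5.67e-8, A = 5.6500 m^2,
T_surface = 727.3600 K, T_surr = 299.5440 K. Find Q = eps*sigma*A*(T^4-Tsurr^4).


T^4 = 2.7990e+11
Tsurr^4 = 8.0509e+09
Q = 0.6440 * 5.67e-8 * 5.6500 * 2.7185e+11 = 56084.1230 W

56084.1230 W


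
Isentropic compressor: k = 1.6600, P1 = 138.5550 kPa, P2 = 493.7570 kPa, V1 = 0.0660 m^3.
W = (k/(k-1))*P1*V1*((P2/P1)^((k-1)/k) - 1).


(k-1)/k = 0.3976
(P2/P1)^exp = 1.6574
W = 2.5152 * 138.5550 * 0.0660 * (1.6574 - 1) = 15.1202 kJ

15.1202 kJ


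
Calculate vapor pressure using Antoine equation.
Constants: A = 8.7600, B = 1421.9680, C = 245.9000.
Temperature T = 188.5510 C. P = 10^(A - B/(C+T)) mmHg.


C+T = 434.4510
B/(C+T) = 3.2730
log10(P) = 8.7600 - 3.2730 = 5.4870
P = 10^5.4870 = 306886.1335 mmHg

306886.1335 mmHg


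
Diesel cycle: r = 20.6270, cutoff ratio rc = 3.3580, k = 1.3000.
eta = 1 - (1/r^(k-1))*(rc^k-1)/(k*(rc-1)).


r^(k-1) = 2.4793
rc^k = 4.8295
eta = 0.4961 = 49.6120%

49.6120%


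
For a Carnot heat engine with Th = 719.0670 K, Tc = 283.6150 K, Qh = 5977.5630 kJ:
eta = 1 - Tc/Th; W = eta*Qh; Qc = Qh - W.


eta = 1 - 283.6150/719.0670 = 0.6056
W = 0.6056 * 5977.5630 = 3619.8877 kJ
Qc = 5977.5630 - 3619.8877 = 2357.6753 kJ

eta = 60.5579%, W = 3619.8877 kJ, Qc = 2357.6753 kJ


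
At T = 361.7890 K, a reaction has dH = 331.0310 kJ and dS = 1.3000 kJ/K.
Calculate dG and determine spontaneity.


T*dS = 361.7890 * 1.3000 = 470.3257 kJ
dG = 331.0310 - 470.3257 = -139.2947 kJ (spontaneous)

dG = -139.2947 kJ, spontaneous


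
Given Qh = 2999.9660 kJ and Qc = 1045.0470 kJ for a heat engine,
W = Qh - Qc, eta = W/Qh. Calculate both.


W = 2999.9660 - 1045.0470 = 1954.9190 kJ
eta = 1954.9190 / 2999.9660 = 0.6516 = 65.1647%

W = 1954.9190 kJ, eta = 65.1647%


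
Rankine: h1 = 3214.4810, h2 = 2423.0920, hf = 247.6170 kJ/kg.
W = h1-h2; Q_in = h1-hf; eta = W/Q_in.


W = 791.3890 kJ/kg
Q_in = 2966.8640 kJ/kg
eta = 0.2667 = 26.6743%

eta = 26.6743%


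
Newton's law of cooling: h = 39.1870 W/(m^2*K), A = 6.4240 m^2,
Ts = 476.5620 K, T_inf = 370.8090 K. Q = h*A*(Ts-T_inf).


dT = 105.7530 K
Q = 39.1870 * 6.4240 * 105.7530 = 26621.9734 W

26621.9734 W


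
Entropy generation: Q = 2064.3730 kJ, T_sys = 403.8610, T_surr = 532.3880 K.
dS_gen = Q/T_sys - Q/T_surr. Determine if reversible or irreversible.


dS_sys = 2064.3730/403.8610 = 5.1116 kJ/K
dS_surr = -2064.3730/532.3880 = -3.8776 kJ/K
dS_gen = 5.1116 - 3.8776 = 1.2340 kJ/K (irreversible)

dS_gen = 1.2340 kJ/K, irreversible


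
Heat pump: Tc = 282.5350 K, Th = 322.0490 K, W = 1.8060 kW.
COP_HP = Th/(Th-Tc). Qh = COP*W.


COP = 322.0490 / 39.5140 = 8.1503
Qh = 8.1503 * 1.8060 = 14.7194 kW

COP = 8.1503, Qh = 14.7194 kW


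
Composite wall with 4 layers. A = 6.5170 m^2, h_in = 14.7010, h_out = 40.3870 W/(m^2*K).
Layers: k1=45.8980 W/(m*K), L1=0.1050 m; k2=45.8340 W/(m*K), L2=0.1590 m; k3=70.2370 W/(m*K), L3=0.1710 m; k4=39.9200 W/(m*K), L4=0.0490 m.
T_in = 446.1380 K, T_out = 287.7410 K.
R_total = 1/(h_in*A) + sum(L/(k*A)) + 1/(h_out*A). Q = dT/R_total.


R_conv_in = 1/(14.7010*6.5170) = 0.0104
R_1 = 0.1050/(45.8980*6.5170) = 0.0004
R_2 = 0.1590/(45.8340*6.5170) = 0.0005
R_3 = 0.1710/(70.2370*6.5170) = 0.0004
R_4 = 0.0490/(39.9200*6.5170) = 0.0002
R_conv_out = 1/(40.3870*6.5170) = 0.0038
R_total = 0.0157 K/W
Q = 158.3970 / 0.0157 = 10100.3414 W

R_total = 0.0157 K/W, Q = 10100.3414 W


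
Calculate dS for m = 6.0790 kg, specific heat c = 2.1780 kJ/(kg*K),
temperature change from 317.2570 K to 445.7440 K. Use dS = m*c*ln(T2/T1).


T2/T1 = 1.4050
ln(T2/T1) = 0.3400
dS = 6.0790 * 2.1780 * 0.3400 = 4.5021 kJ/K

4.5021 kJ/K


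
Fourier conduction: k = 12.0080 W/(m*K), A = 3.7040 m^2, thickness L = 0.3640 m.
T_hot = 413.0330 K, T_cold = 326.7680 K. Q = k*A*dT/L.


dT = 86.2650 K
Q = 12.0080 * 3.7040 * 86.2650 / 0.3640 = 10540.8322 W

10540.8322 W


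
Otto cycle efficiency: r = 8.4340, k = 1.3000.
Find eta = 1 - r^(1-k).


r^(k-1) = 1.8959
eta = 1 - 1/1.8959 = 0.4725 = 47.2540%

47.2540%


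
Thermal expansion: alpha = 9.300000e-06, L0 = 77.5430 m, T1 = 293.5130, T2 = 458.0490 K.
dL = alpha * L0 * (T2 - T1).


dT = 164.5360 K
dL = 9.300000e-06 * 77.5430 * 164.5360 = 0.118655 m
L_final = 77.661655 m

dL = 0.118655 m


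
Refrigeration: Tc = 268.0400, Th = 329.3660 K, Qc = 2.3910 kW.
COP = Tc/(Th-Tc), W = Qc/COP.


COP = 268.0400 / 61.3260 = 4.3707
W = 2.3910 / 4.3707 = 0.5470 kW

COP = 4.3707, W = 0.5470 kW


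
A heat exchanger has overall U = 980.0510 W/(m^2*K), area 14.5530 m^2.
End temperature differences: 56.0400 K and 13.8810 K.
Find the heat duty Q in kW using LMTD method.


LMTD = 30.2097 K
Q = 980.0510 * 14.5530 * 30.2097 = 430871.4792 W = 430.8715 kW

430.8715 kW


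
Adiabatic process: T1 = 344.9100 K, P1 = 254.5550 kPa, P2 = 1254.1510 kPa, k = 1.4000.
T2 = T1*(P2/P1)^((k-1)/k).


(k-1)/k = 0.2857
(P2/P1)^exp = 1.5772
T2 = 344.9100 * 1.5772 = 543.9793 K

543.9793 K


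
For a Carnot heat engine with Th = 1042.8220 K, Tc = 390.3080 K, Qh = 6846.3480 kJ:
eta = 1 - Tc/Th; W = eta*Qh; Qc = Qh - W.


eta = 1 - 390.3080/1042.8220 = 0.6257
W = 0.6257 * 6846.3480 = 4283.8931 kJ
Qc = 6846.3480 - 4283.8931 = 2562.4549 kJ

eta = 62.5719%, W = 4283.8931 kJ, Qc = 2562.4549 kJ


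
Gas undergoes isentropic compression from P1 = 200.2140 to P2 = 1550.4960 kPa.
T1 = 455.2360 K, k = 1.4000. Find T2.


(k-1)/k = 0.2857
(P2/P1)^exp = 1.7947
T2 = 455.2360 * 1.7947 = 817.0146 K

817.0146 K


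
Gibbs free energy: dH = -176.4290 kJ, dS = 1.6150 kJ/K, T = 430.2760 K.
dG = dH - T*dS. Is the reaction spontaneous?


T*dS = 430.2760 * 1.6150 = 694.8957 kJ
dG = -176.4290 - 694.8957 = -871.3247 kJ (spontaneous)

dG = -871.3247 kJ, spontaneous


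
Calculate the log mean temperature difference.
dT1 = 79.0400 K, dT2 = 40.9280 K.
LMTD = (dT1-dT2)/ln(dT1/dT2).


dT1/dT2 = 1.9312
ln(dT1/dT2) = 0.6581
LMTD = 38.1120 / 0.6581 = 57.9087 K

57.9087 K


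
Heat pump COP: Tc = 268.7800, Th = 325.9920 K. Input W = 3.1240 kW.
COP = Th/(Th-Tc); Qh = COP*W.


COP = 325.9920 / 57.2120 = 5.6980
Qh = 5.6980 * 3.1240 = 17.8004 kW

COP = 5.6980, Qh = 17.8004 kW


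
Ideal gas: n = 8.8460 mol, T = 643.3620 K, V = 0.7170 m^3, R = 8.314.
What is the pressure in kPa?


P = nRT/V = 8.8460 * 8.314 * 643.3620 / 0.7170
= 47316.4726 / 0.7170 = 65992.2910 Pa = 65.9923 kPa

65.9923 kPa


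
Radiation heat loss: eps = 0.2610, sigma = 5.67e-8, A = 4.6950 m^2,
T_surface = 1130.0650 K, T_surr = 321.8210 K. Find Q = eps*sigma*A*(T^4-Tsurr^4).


T^4 = 1.6308e+12
Tsurr^4 = 1.0726e+10
Q = 0.2610 * 5.67e-8 * 4.6950 * 1.6201e+12 = 112565.9303 W

112565.9303 W


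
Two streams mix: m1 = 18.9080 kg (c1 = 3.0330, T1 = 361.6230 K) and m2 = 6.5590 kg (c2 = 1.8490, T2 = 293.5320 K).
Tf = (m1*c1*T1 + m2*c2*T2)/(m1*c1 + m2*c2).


num = 24298.1788
den = 69.4756
Tf = 349.7371 K

349.7371 K


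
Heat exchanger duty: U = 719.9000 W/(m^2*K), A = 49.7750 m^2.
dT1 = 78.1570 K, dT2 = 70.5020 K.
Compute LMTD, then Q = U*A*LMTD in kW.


LMTD = 74.2638 K
Q = 719.9000 * 49.7750 * 74.2638 = 2661094.8439 W = 2661.0948 kW

2661.0948 kW


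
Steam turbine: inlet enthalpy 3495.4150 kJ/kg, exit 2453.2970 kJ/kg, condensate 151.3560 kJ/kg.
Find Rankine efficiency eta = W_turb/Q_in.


W = 1042.1180 kJ/kg
Q_in = 3344.0590 kJ/kg
eta = 0.3116 = 31.1633%

eta = 31.1633%


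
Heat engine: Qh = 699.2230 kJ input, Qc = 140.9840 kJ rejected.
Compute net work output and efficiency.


W = 699.2230 - 140.9840 = 558.2390 kJ
eta = 558.2390 / 699.2230 = 0.7984 = 79.8370%

W = 558.2390 kJ, eta = 79.8370%


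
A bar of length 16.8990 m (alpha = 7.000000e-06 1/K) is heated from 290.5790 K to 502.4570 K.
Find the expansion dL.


dT = 211.8780 K
dL = 7.000000e-06 * 16.8990 * 211.8780 = 0.025064 m
L_final = 16.924064 m

dL = 0.025064 m


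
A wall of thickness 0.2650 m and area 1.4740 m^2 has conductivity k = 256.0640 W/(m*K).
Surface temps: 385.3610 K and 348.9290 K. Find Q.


dT = 36.4320 K
Q = 256.0640 * 1.4740 * 36.4320 / 0.2650 = 51889.9376 W

51889.9376 W


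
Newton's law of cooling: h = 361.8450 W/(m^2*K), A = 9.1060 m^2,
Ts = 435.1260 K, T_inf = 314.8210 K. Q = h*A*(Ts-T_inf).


dT = 120.3050 K
Q = 361.8450 * 9.1060 * 120.3050 = 396400.2314 W

396400.2314 W


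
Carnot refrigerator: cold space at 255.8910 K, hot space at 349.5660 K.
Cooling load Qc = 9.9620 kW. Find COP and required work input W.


COP = 255.8910 / 93.6750 = 2.7317
W = 9.9620 / 2.7317 = 3.6468 kW

COP = 2.7317, W = 3.6468 kW


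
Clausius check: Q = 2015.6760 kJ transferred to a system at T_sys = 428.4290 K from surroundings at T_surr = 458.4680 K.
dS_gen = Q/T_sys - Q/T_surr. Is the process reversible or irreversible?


dS_sys = 2015.6760/428.4290 = 4.7048 kJ/K
dS_surr = -2015.6760/458.4680 = -4.3965 kJ/K
dS_gen = 4.7048 - 4.3965 = 0.3083 kJ/K (irreversible)

dS_gen = 0.3083 kJ/K, irreversible


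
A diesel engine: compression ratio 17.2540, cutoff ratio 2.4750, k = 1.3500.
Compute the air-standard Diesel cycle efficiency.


r^(k-1) = 2.7096
rc^k = 3.3988
eta = 0.5554 = 55.5412%

55.5412%


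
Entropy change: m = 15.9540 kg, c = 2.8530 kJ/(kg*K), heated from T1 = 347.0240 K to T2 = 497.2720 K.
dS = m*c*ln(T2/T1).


T2/T1 = 1.4330
ln(T2/T1) = 0.3597
dS = 15.9540 * 2.8530 * 0.3597 = 16.3743 kJ/K

16.3743 kJ/K


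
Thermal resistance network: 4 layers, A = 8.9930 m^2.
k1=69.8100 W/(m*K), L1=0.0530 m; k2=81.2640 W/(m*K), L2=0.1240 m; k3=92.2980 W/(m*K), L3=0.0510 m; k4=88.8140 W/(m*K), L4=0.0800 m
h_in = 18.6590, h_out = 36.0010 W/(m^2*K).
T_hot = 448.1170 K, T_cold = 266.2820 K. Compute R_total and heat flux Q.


R_conv_in = 1/(18.6590*8.9930) = 0.0060
R_1 = 0.0530/(69.8100*8.9930) = 8.4422e-05
R_2 = 0.1240/(81.2640*8.9930) = 0.0002
R_3 = 0.0510/(92.2980*8.9930) = 6.1443e-05
R_4 = 0.0800/(88.8140*8.9930) = 0.0001
R_conv_out = 1/(36.0010*8.9930) = 0.0031
R_total = 0.0095 K/W
Q = 181.8350 / 0.0095 = 19213.5366 W

R_total = 0.0095 K/W, Q = 19213.5366 W


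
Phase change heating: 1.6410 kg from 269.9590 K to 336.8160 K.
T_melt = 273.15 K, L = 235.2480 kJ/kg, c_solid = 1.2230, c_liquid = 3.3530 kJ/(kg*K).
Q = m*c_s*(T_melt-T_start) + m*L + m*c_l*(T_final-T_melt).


Q1 (sensible, solid) = 1.6410 * 1.2230 * 3.1910 = 6.4042 kJ
Q2 (latent) = 1.6410 * 235.2480 = 386.0420 kJ
Q3 (sensible, liquid) = 1.6410 * 3.3530 * 63.6660 = 350.3077 kJ
Q_total = 742.7538 kJ

742.7538 kJ


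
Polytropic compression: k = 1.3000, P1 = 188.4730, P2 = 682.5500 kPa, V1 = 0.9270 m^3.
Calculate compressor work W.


(k-1)/k = 0.2308
(P2/P1)^exp = 1.3458
W = 4.3333 * 188.4730 * 0.9270 * (1.3458 - 1) = 261.7874 kJ

261.7874 kJ


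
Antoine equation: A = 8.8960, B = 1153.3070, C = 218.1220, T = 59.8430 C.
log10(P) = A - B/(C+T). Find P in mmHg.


C+T = 277.9650
B/(C+T) = 4.1491
log10(P) = 8.8960 - 4.1491 = 4.7469
P = 10^4.7469 = 55833.0431 mmHg

55833.0431 mmHg


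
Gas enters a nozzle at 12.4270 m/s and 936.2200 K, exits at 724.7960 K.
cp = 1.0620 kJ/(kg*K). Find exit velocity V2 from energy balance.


dT = 211.4240 K
2*cp*1000*dT = 449064.5760
V1^2 = 154.4303
V2 = sqrt(449219.0063) = 670.2380 m/s

670.2380 m/s


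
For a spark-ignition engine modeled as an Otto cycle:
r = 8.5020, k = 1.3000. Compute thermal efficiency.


r^(k-1) = 1.9004
eta = 1 - 1/1.9004 = 0.4738 = 47.3809%

47.3809%


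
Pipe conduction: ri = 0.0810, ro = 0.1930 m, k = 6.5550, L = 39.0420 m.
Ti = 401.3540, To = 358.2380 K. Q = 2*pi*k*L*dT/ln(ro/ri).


dT = 43.1160 K
ln(ro/ri) = 0.8682
Q = 2*pi*6.5550*39.0420*43.1160 / 0.8682 = 79851.4446 W

79851.4446 W


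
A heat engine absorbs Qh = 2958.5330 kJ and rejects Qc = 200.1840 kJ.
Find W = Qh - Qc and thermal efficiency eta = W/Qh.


W = 2958.5330 - 200.1840 = 2758.3490 kJ
eta = 2758.3490 / 2958.5330 = 0.9323 = 93.2337%

W = 2758.3490 kJ, eta = 93.2337%


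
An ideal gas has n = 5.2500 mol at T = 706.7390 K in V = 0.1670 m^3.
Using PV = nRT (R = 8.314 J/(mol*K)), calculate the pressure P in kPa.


P = nRT/V = 5.2500 * 8.314 * 706.7390 / 0.1670
= 30848.0972 / 0.1670 = 184719.1452 Pa = 184.7191 kPa

184.7191 kPa


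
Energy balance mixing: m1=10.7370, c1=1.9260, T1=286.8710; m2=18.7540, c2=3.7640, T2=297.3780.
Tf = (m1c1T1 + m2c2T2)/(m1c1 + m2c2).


num = 26924.2676
den = 91.2695
Tf = 294.9974 K

294.9974 K


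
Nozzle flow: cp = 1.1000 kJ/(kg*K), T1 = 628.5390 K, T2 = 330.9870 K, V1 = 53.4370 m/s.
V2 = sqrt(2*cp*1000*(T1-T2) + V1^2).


dT = 297.5520 K
2*cp*1000*dT = 654614.4000
V1^2 = 2855.5130
V2 = sqrt(657469.9130) = 810.8452 m/s

810.8452 m/s


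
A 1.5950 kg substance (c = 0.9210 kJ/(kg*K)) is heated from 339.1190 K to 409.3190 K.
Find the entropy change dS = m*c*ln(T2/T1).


T2/T1 = 1.2070
ln(T2/T1) = 0.1881
dS = 1.5950 * 0.9210 * 0.1881 = 0.2764 kJ/K

0.2764 kJ/K
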